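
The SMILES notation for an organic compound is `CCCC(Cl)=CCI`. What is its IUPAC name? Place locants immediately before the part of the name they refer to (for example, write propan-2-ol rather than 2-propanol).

The longest carbon chain that includes the multiple bond has 6 carbons, so the parent hydride is hexane.
There is one C=C double bond, indicated by the ending -ene.
Choose the numbering such that numbering from this end puts the double bond at C-2 rather than C-4.
That gives the double bond between C-2 and C-3; a chloro group at C-3; an iodo group at C-1.
The substituents are ordered alphabetically, ignoring any di-/tri- multipliers.
Putting it together: 3-chloro-1-iodohex-2-ene.

3-chloro-1-iodohex-2-ene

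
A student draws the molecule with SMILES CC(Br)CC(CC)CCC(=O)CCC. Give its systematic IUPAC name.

The longest chain bearing the carbonyl is 10 carbons long (decane).
The principal characteristic group is a ketone (C=O on an internal carbon), named with the suffix -one.
The numbering direction is chosen so that numbering from this end puts the carbonyl group at C-4 rather than C-7.
This places the carbonyl at C-4; a bromo group at C-9; an ethyl group at C-7.
The substituents are ordered alphabetically, ignoring any di-/tri- multipliers.
The name is 9-bromo-7-ethyldecan-4-one.

9-bromo-7-ethyldecan-4-one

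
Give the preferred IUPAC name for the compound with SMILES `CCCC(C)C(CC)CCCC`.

5-ethyl-4-methylnonane

The parent chain contains 9 carbons (nonane).
Choose the numbering such that the substituent locant set {4,5} is lower than {5,6} at the first point of difference.
With this numbering: an ethyl group at C-5; a methyl group at C-4.
Substituent prefixes are cited in alphabetical order (multiplying prefixes like di-/tri- are ignored for ordering).
The name is 5-ethyl-4-methylnonane.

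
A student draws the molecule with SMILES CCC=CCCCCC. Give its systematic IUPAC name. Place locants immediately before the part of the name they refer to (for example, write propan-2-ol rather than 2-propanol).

The longest chain bearing the multiple bond is 9 carbons long (nonane).
The chain contains a C=C double bond, so the unsaturation ending is -ene.
Number the chain so that numbering from this end puts the double bond at C-3 rather than C-6.
That gives the double bond between C-3 and C-4.
The name is non-3-ene.

non-3-ene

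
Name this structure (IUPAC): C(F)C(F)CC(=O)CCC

The longest carbon chain that includes the carbonyl has 7 carbons, so the parent hydride is heptane.
A ketone (C=O on an internal carbon) is the principal characteristic group, giving the suffix -one.
Choose the numbering such that the substituent locant set {1,2} is lower than {6,7} at the first point of difference.
That gives the carbonyl at C-4; fluoro groups at C-1 and C-2.
Putting it together: 1,2-difluoroheptan-4-one.

1,2-difluoroheptan-4-one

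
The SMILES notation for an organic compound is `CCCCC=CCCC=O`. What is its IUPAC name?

non-4-enal

The longest carbon chain that includes the –CHO group and the multiple bond has 9 carbons, so the parent hydride is nonane.
The highest-priority functional group is an aldehyde (terminal –CHO), so the name ends in -al.
A C=C double bond in the chain gives the infix -ene-.
Choose the numbering such that the aldehyde carbon is C-1 by definition.
That gives the double bond between C-4 and C-5.
Putting it together: non-4-enal.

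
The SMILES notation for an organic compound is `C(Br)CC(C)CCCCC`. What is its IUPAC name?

The parent chain contains 8 carbons (octane).
The numbering direction is chosen so that the substituent locant set {1,3} is lower than {6,8} at the first point of difference.
With this numbering: a bromo group at C-1; a methyl group at C-3.
Substituent prefixes are cited in alphabetical order (multiplying prefixes like di-/tri- are ignored for ordering).
The name is 1-bromo-3-methyloctane.

1-bromo-3-methyloctane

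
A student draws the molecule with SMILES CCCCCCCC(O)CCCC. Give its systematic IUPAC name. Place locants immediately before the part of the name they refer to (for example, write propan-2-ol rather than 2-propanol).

dodecan-5-ol

Counting along the main chain through the –OH group gives 12 carbons: the parent is dodecane.
The principal characteristic group is an alcohol (–OH), named with the suffix -ol.
The numbering direction is chosen so that numbering from this end puts the hydroxyl group at C-5 rather than C-8.
That gives the hydroxyl at C-5.
Putting it together: dodecan-5-ol.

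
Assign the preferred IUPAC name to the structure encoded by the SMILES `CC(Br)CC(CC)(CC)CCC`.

2-bromo-4,4-diethylheptane

The parent chain contains 7 carbons (heptane).
Number the chain so that the substituent locant set {2,4,4} is lower than {4,4,6} at the first point of difference.
With this numbering: a bromo group at C-2; two ethyl groups at C-4.
The substituents are ordered alphabetically, ignoring any di-/tri- multipliers.
Assembling the pieces gives 2-bromo-4,4-diethylheptane.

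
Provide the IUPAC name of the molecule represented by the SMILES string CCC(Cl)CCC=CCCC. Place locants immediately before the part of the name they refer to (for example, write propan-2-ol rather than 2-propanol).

The longest chain bearing the multiple bond is 10 carbons long (decane).
There is one C=C double bond, indicated by the ending -ene.
Number the chain so that numbering from this end puts the double bond at C-4 rather than C-6.
That gives the double bond between C-4 and C-5; a chloro group at C-8.
Putting it together: 8-chlorodec-4-ene.

8-chlorodec-4-ene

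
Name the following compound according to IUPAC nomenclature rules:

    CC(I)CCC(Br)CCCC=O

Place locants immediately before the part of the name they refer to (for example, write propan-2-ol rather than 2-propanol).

5-bromo-8-iodononanal

The longest carbon chain that includes the –CHO group has 9 carbons, so the parent hydride is nonane.
The principal characteristic group is an aldehyde (terminal –CHO), named with the suffix -al.
Number the chain so that the aldehyde carbon is C-1 by definition.
That gives a bromo group at C-5; an iodo group at C-8.
Prefixes are listed alphabetically: bromo, iodo.
The name is 5-bromo-8-iodononanal.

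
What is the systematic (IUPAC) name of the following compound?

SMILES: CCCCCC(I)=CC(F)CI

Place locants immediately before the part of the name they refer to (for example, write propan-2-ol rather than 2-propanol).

The longest chain bearing the multiple bond is 9 carbons long (nonane).
There is one C=C double bond, indicated by the ending -ene.
The numbering direction is chosen so that numbering from this end puts the double bond at C-3 rather than C-6.
This places the double bond between C-3 and C-4; a fluoro group at C-2; iodo groups at C-1 and C-4.
Substituent prefixes are cited in alphabetical order (multiplying prefixes like di-/tri- are ignored for ordering).
Putting it together: 2-fluoro-1,4-diiodonon-3-ene.

2-fluoro-1,4-diiodonon-3-ene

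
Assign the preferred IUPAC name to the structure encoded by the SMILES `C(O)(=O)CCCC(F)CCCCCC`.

The longest chain bearing the –COOH group is 11 carbons long (undecane).
A carboxylic acid (terminal –COOH) is the principal characteristic group, giving the suffix -oic acid.
Number the chain so that the carboxylic acid carbon is C-1 by definition.
This places a fluoro group at C-5.
The name is 5-fluoroundecanoic acid.

5-fluoroundecanoic acid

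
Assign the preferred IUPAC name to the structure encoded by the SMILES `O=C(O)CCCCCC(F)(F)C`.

7,7-difluorooctanoic acid

The longest chain bearing the –COOH group is 8 carbons long (octane).
A carboxylic acid (terminal –COOH) is the principal characteristic group, giving the suffix -oic acid.
Number the chain so that the carboxylic acid carbon is C-1 by definition.
That gives two fluoro groups at C-7.
Putting it together: 7,7-difluorooctanoic acid.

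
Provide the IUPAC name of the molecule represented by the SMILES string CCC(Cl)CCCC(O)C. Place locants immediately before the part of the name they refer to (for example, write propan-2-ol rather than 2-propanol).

The longest chain bearing the –OH group is 8 carbons long (octane).
The highest-priority functional group is an alcohol (–OH), so the name ends in -ol.
Choose the numbering such that numbering from this end puts the hydroxyl group at C-2 rather than C-7.
That gives the hydroxyl at C-2; a chloro group at C-6.
Assembling the pieces gives 6-chlorooctan-2-ol.

6-chlorooctan-2-ol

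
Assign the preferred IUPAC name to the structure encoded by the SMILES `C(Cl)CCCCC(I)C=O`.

7-chloro-2-iodoheptanal

Counting along the main chain through the –CHO group gives 7 carbons: the parent is heptane.
An aldehyde (terminal –CHO) is the principal characteristic group, giving the suffix -al.
Number the chain so that the aldehyde carbon is C-1 by definition.
With this numbering: a chloro group at C-7; an iodo group at C-2.
Substituent prefixes are cited in alphabetical order (multiplying prefixes like di-/tri- are ignored for ordering).
Assembling the pieces gives 7-chloro-2-iodoheptanal.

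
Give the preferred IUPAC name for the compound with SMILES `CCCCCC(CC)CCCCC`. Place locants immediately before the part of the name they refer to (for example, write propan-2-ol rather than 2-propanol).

The longest continuous carbon chain has 11 atoms, so the parent hydride is undecane.
Numbering from either end gives identical locants here.
This places an ethyl group at C-6.
Assembling the pieces gives 6-ethylundecane.

6-ethylundecane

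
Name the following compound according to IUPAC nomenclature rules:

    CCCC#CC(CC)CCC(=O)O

4-ethylnon-5-ynoic acid

Counting along the main chain through the –COOH group and the multiple bond gives 9 carbons: the parent is nonane.
A carboxylic acid (terminal –COOH) is the principal characteristic group, giving the suffix -oic acid.
A C≡C triple bond in the chain gives the infix -yne-.
Number the chain so that the carboxylic acid carbon is C-1 by definition.
This places the triple bond between C-5 and C-6; an ethyl group at C-4.
The name is 4-ethylnon-5-ynoic acid.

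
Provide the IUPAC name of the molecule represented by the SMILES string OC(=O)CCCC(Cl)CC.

5-chloroheptanoic acid

Counting along the main chain through the –COOH group gives 7 carbons: the parent is heptane.
A carboxylic acid (terminal –COOH) is the principal characteristic group, giving the suffix -oic acid.
The numbering direction is chosen so that the carboxylic acid carbon is C-1 by definition.
With this numbering: a chloro group at C-5.
Putting it together: 5-chloroheptanoic acid.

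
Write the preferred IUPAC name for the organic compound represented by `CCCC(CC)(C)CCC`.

4-ethyl-4-methylheptane

The longest carbon chain is 7 atoms: the parent is heptane.
Both numbering directions give the same locant set; either may be used.
This places an ethyl group at C-4; a methyl group at C-4.
Prefixes are listed alphabetically: ethyl, methyl.
The name is 4-ethyl-4-methylheptane.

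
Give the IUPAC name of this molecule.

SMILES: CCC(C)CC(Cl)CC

The longest carbon chain is 7 atoms: the parent is heptane.
Choose the numbering such that the locant sets are identical either way, so the alphabetically earlier chloro substituent takes the lower locant (3 rather than 5).
This places a chloro group at C-3; a methyl group at C-5.
The substituents are ordered alphabetically, ignoring any di-/tri- multipliers.
Putting it together: 3-chloro-5-methylheptane.

3-chloro-5-methylheptane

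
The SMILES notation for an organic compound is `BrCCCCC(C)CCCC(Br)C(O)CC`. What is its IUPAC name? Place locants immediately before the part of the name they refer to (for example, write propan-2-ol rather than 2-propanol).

4,12-dibromo-8-methyldodecan-3-ol

The longest chain bearing the –OH group is 12 carbons long (dodecane).
An alcohol (–OH) is the principal characteristic group, giving the suffix -ol.
Choose the numbering such that numbering from this end puts the hydroxyl group at C-3 rather than C-10.
With this numbering: the hydroxyl at C-3; bromo groups at C-4 and C-12; a methyl group at C-8.
Substituent prefixes are cited in alphabetical order (multiplying prefixes like di-/tri- are ignored for ordering).
The name is 4,12-dibromo-8-methyldodecan-3-ol.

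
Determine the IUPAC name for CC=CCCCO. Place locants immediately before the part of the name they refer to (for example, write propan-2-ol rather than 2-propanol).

hex-4-en-1-ol

The longest chain bearing the –OH group and the multiple bond is 6 carbons long (hexane).
The principal characteristic group is an alcohol (–OH), named with the suffix -ol.
The chain contains a C=C double bond, so the unsaturation ending is -ene.
Number the chain so that numbering from this end puts the hydroxyl group at C-1 rather than C-6.
That gives the hydroxyl at C-1; the double bond between C-4 and C-5.
The name is hex-4-en-1-ol.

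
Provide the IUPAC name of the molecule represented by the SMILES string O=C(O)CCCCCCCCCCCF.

12-fluorododecanoic acid

Counting along the main chain through the –COOH group gives 12 carbons: the parent is dodecane.
The highest-priority functional group is a carboxylic acid (terminal –COOH), so the name ends in -oic acid.
Number the chain so that the carboxylic acid carbon is C-1 by definition.
This places a fluoro group at C-12.
Putting it together: 12-fluorododecanoic acid.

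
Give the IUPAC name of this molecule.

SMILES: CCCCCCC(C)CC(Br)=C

2-bromo-4-methyldec-1-ene

The longest chain bearing the multiple bond is 10 carbons long (decane).
There is one C=C double bond, indicated by the ending -ene.
The numbering direction is chosen so that numbering from this end puts the double bond at C-1 rather than C-9.
That gives the double bond between C-1 and C-2; a bromo group at C-2; a methyl group at C-4.
Substituent prefixes are cited in alphabetical order (multiplying prefixes like di-/tri- are ignored for ordering).
Assembling the pieces gives 2-bromo-4-methyldec-1-ene.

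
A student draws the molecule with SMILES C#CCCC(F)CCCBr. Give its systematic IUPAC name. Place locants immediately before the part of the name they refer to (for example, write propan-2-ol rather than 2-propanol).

8-bromo-5-fluorooct-1-yne

The longest chain bearing the multiple bond is 8 carbons long (octane).
The chain contains a C≡C triple bond, so the unsaturation ending is -yne.
Choose the numbering such that numbering from this end puts the triple bond at C-1 rather than C-7.
With this numbering: the triple bond between C-1 and C-2; a bromo group at C-8; a fluoro group at C-5.
The substituents are ordered alphabetically, ignoring any di-/tri- multipliers.
The name is 8-bromo-5-fluorooct-1-yne.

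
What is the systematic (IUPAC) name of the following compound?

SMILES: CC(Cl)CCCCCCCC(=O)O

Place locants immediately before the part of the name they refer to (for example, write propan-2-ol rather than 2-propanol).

Counting along the main chain through the –COOH group gives 10 carbons: the parent is decane.
The principal characteristic group is a carboxylic acid (terminal –COOH), named with the suffix -oic acid.
Choose the numbering such that the carboxylic acid carbon is C-1 by definition.
This places a chloro group at C-9.
Putting it together: 9-chlorodecanoic acid.

9-chlorodecanoic acid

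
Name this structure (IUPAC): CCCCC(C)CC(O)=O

The longest carbon chain that includes the –COOH group has 7 carbons, so the parent hydride is heptane.
The principal characteristic group is a carboxylic acid (terminal –COOH), named with the suffix -oic acid.
Choose the numbering such that the carboxylic acid carbon is C-1 by definition.
This places a methyl group at C-3.
The name is 3-methylheptanoic acid.

3-methylheptanoic acid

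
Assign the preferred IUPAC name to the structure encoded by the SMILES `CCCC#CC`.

The longest carbon chain that includes the multiple bond has 6 carbons, so the parent hydride is hexane.
A C≡C triple bond in the chain gives the infix -yne-.
Number the chain so that numbering from this end puts the triple bond at C-2 rather than C-4.
This places the triple bond between C-2 and C-3.
Assembling the pieces gives hex-2-yne.

hex-2-yne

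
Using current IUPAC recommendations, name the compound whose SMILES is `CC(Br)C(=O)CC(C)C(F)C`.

The longest chain bearing the carbonyl is 7 carbons long (heptane).
A ketone (C=O on an internal carbon) is the principal characteristic group, giving the suffix -one.
The numbering direction is chosen so that numbering from this end puts the carbonyl group at C-3 rather than C-5.
With this numbering: the carbonyl at C-3; a bromo group at C-2; a fluoro group at C-6; a methyl group at C-5.
Substituent prefixes are cited in alphabetical order (multiplying prefixes like di-/tri- are ignored for ordering).
The name is 2-bromo-6-fluoro-5-methylheptan-3-one.

2-bromo-6-fluoro-5-methylheptan-3-one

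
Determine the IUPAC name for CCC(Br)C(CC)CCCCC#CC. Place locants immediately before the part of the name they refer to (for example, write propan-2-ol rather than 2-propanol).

The longest carbon chain that includes the multiple bond has 11 carbons, so the parent hydride is undecane.
The chain contains a C≡C triple bond, so the unsaturation ending is -yne.
Number the chain so that numbering from this end puts the triple bond at C-2 rather than C-9.
This places the triple bond between C-2 and C-3; a bromo group at C-9; an ethyl group at C-8.
Substituent prefixes are cited in alphabetical order (multiplying prefixes like di-/tri- are ignored for ordering).
Putting it together: 9-bromo-8-ethylundec-2-yne.

9-bromo-8-ethylundec-2-yne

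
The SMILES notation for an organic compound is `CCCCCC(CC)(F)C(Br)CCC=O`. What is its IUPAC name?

Counting along the main chain through the –CHO group gives 10 carbons: the parent is decane.
The principal characteristic group is an aldehyde (terminal –CHO), named with the suffix -al.
Choose the numbering such that the aldehyde carbon is C-1 by definition.
With this numbering: a bromo group at C-4; an ethyl group at C-5; a fluoro group at C-5.
Prefixes are listed alphabetically: bromo, ethyl, fluoro.
Putting it together: 4-bromo-5-ethyl-5-fluorodecanal.

4-bromo-5-ethyl-5-fluorodecanal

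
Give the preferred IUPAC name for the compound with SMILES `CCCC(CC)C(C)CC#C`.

The longest carbon chain that includes the multiple bond has 8 carbons, so the parent hydride is octane.
The chain contains a C≡C triple bond, so the unsaturation ending is -yne.
Number the chain so that numbering from this end puts the triple bond at C-1 rather than C-7.
This places the triple bond between C-1 and C-2; an ethyl group at C-5; a methyl group at C-4.
The substituents are ordered alphabetically, ignoring any di-/tri- multipliers.
Assembling the pieces gives 5-ethyl-4-methyloct-1-yne.

5-ethyl-4-methyloct-1-yne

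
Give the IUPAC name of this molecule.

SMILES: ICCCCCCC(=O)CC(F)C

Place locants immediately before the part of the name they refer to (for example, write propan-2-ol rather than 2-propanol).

The longest chain bearing the carbonyl is 10 carbons long (decane).
The principal characteristic group is a ketone (C=O on an internal carbon), named with the suffix -one.
Choose the numbering such that numbering from this end puts the carbonyl group at C-4 rather than C-7.
This places the carbonyl at C-4; a fluoro group at C-2; an iodo group at C-10.
Prefixes are listed alphabetically: fluoro, iodo.
Assembling the pieces gives 2-fluoro-10-iododecan-4-one.

2-fluoro-10-iododecan-4-one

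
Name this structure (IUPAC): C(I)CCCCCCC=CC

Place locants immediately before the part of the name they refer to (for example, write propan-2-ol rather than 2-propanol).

10-iododec-2-ene

The longest chain bearing the multiple bond is 10 carbons long (decane).
A C=C double bond in the chain gives the infix -ene-.
The numbering direction is chosen so that numbering from this end puts the double bond at C-2 rather than C-8.
This places the double bond between C-2 and C-3; an iodo group at C-10.
Assembling the pieces gives 10-iododec-2-ene.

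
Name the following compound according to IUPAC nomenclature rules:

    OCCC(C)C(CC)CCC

Counting along the main chain through the –OH group gives 7 carbons: the parent is heptane.
An alcohol (–OH) is the principal characteristic group, giving the suffix -ol.
Choose the numbering such that numbering from this end puts the hydroxyl group at C-1 rather than C-7.
That gives the hydroxyl at C-1; an ethyl group at C-4; a methyl group at C-3.
Prefixes are listed alphabetically: ethyl, methyl.
Assembling the pieces gives 4-ethyl-3-methylheptan-1-ol.

4-ethyl-3-methylheptan-1-ol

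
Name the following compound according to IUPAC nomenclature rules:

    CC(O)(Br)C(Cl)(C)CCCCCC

The longest carbon chain that includes the –OH group has 9 carbons, so the parent hydride is nonane.
The principal characteristic group is an alcohol (–OH), named with the suffix -ol.
Choose the numbering such that numbering from this end puts the hydroxyl group at C-2 rather than C-8.
This places the hydroxyl at C-2; a bromo group at C-2; a chloro group at C-3; a methyl group at C-3.
Substituent prefixes are cited in alphabetical order (multiplying prefixes like di-/tri- are ignored for ordering).
Putting it together: 2-bromo-3-chloro-3-methylnonan-2-ol.

2-bromo-3-chloro-3-methylnonan-2-ol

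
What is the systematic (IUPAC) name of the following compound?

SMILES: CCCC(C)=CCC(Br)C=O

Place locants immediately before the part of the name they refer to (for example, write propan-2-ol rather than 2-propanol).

2-bromo-5-methyloct-4-enal

Counting along the main chain through the –CHO group and the multiple bond gives 8 carbons: the parent is octane.
The principal characteristic group is an aldehyde (terminal –CHO), named with the suffix -al.
There is one C=C double bond, indicated by the ending -ene.
Number the chain so that the aldehyde carbon is C-1 by definition.
With this numbering: the double bond between C-4 and C-5; a bromo group at C-2; a methyl group at C-5.
Prefixes are listed alphabetically: bromo, methyl.
The name is 2-bromo-5-methyloct-4-enal.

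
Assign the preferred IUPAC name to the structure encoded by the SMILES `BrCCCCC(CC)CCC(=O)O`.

8-bromo-4-ethyloctanoic acid

The longest chain bearing the –COOH group is 8 carbons long (octane).
A carboxylic acid (terminal –COOH) is the principal characteristic group, giving the suffix -oic acid.
The numbering direction is chosen so that the carboxylic acid carbon is C-1 by definition.
With this numbering: a bromo group at C-8; an ethyl group at C-4.
The substituents are ordered alphabetically, ignoring any di-/tri- multipliers.
Putting it together: 8-bromo-4-ethyloctanoic acid.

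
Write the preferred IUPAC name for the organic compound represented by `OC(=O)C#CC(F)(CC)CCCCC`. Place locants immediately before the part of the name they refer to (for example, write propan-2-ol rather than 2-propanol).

The longest chain bearing the –COOH group and the multiple bond is 9 carbons long (nonane).
The highest-priority functional group is a carboxylic acid (terminal –COOH), so the name ends in -oic acid.
A C≡C triple bond in the chain gives the infix -yne-.
The numbering direction is chosen so that the carboxylic acid carbon is C-1 by definition.
With this numbering: the triple bond between C-2 and C-3; an ethyl group at C-4; a fluoro group at C-4.
Prefixes are listed alphabetically: ethyl, fluoro.
Assembling the pieces gives 4-ethyl-4-fluoronon-2-ynoic acid.

4-ethyl-4-fluoronon-2-ynoic acid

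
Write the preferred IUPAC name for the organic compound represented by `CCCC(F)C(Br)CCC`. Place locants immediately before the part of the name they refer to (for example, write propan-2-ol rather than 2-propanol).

The parent chain contains 8 carbons (octane).
Number the chain so that the locant sets are identical either way, so the alphabetically earlier bromo substituent takes the lower locant (4 rather than 5).
That gives a bromo group at C-4; a fluoro group at C-5.
The substituents are ordered alphabetically, ignoring any di-/tri- multipliers.
Assembling the pieces gives 4-bromo-5-fluorooctane.

4-bromo-5-fluorooctane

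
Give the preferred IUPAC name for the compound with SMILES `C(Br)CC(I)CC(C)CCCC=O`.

9-bromo-7-iodo-5-methylnonanal

The longest carbon chain that includes the –CHO group has 9 carbons, so the parent hydride is nonane.
An aldehyde (terminal –CHO) is the principal characteristic group, giving the suffix -al.
Number the chain so that the aldehyde carbon is C-1 by definition.
With this numbering: a bromo group at C-9; an iodo group at C-7; a methyl group at C-5.
Substituent prefixes are cited in alphabetical order (multiplying prefixes like di-/tri- are ignored for ordering).
Assembling the pieces gives 9-bromo-7-iodo-5-methylnonanal.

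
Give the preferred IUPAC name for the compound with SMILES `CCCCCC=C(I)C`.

2-iodooct-2-ene

The longest carbon chain that includes the multiple bond has 8 carbons, so the parent hydride is octane.
A C=C double bond in the chain gives the infix -ene-.
The numbering direction is chosen so that numbering from this end puts the double bond at C-2 rather than C-6.
With this numbering: the double bond between C-2 and C-3; an iodo group at C-2.
The name is 2-iodooct-2-ene.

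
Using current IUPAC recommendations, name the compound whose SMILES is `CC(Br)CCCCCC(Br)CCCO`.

Counting along the main chain through the –OH group gives 11 carbons: the parent is undecane.
An alcohol (–OH) is the principal characteristic group, giving the suffix -ol.
Choose the numbering such that numbering from this end puts the hydroxyl group at C-1 rather than C-11.
This places the hydroxyl at C-1; bromo groups at C-4 and C-10.
Assembling the pieces gives 4,10-dibromoundecan-1-ol.

4,10-dibromoundecan-1-ol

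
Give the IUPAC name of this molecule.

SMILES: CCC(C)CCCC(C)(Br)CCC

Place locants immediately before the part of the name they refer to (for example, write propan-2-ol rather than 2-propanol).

7-bromo-3,7-dimethyldecane

The longest carbon chain is 10 atoms: the parent is decane.
Choose the numbering such that the substituent locant set {3,7,7} is lower than {4,4,8} at the first point of difference.
This places a bromo group at C-7; methyl groups at C-3 and C-7.
The substituents are ordered alphabetically, ignoring any di-/tri- multipliers.
Putting it together: 7-bromo-3,7-dimethyldecane.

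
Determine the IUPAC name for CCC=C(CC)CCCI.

4-ethyl-7-iodohept-3-ene

Counting along the main chain through the multiple bond gives 7 carbons: the parent is heptane.
A C=C double bond in the chain gives the infix -ene-.
The numbering direction is chosen so that numbering from this end puts the double bond at C-3 rather than C-4.
This places the double bond between C-3 and C-4; an ethyl group at C-4; an iodo group at C-7.
Prefixes are listed alphabetically: ethyl, iodo.
Putting it together: 4-ethyl-7-iodohept-3-ene.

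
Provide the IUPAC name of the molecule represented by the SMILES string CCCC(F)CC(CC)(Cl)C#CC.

The longest chain bearing the multiple bond is 9 carbons long (nonane).
A C≡C triple bond in the chain gives the infix -yne-.
Choose the numbering such that numbering from this end puts the triple bond at C-2 rather than C-7.
That gives the triple bond between C-2 and C-3; a chloro group at C-4; an ethyl group at C-4; a fluoro group at C-6.
Substituent prefixes are cited in alphabetical order (multiplying prefixes like di-/tri- are ignored for ordering).
The name is 4-chloro-4-ethyl-6-fluoronon-2-yne.

4-chloro-4-ethyl-6-fluoronon-2-yne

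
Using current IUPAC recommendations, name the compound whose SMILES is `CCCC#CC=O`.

hex-2-ynal

The longest carbon chain that includes the –CHO group and the multiple bond has 6 carbons, so the parent hydride is hexane.
The highest-priority functional group is an aldehyde (terminal –CHO), so the name ends in -al.
A C≡C triple bond in the chain gives the infix -yne-.
Choose the numbering such that the aldehyde carbon is C-1 by definition.
This places the triple bond between C-2 and C-3.
Putting it together: hex-2-ynal.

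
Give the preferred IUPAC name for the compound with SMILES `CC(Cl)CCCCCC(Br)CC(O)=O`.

The longest carbon chain that includes the –COOH group has 10 carbons, so the parent hydride is decane.
The highest-priority functional group is a carboxylic acid (terminal –COOH), so the name ends in -oic acid.
Number the chain so that the carboxylic acid carbon is C-1 by definition.
This places a bromo group at C-3; a chloro group at C-9.
Substituent prefixes are cited in alphabetical order (multiplying prefixes like di-/tri- are ignored for ordering).
The name is 3-bromo-9-chlorodecanoic acid.

3-bromo-9-chlorodecanoic acid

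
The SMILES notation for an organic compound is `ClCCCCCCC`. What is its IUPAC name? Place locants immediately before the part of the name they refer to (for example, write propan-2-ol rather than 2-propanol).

The parent chain contains 7 carbons (heptane).
Choose the numbering such that the substituent locant set {1} is lower than {7} at the first point of difference.
This places a chloro group at C-1.
Putting it together: 1-chloroheptane.

1-chloroheptane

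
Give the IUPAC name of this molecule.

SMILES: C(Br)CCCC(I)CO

Counting along the main chain through the –OH group gives 6 carbons: the parent is hexane.
The principal characteristic group is an alcohol (–OH), named with the suffix -ol.
Number the chain so that numbering from this end puts the hydroxyl group at C-1 rather than C-6.
That gives the hydroxyl at C-1; a bromo group at C-6; an iodo group at C-2.
The substituents are ordered alphabetically, ignoring any di-/tri- multipliers.
The name is 6-bromo-2-iodohexan-1-ol.

6-bromo-2-iodohexan-1-ol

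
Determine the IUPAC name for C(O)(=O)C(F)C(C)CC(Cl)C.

5-chloro-2-fluoro-3-methylhexanoic acid

Counting along the main chain through the –COOH group gives 6 carbons: the parent is hexane.
The principal characteristic group is a carboxylic acid (terminal –COOH), named with the suffix -oic acid.
The numbering direction is chosen so that the carboxylic acid carbon is C-1 by definition.
With this numbering: a chloro group at C-5; a fluoro group at C-2; a methyl group at C-3.
Substituent prefixes are cited in alphabetical order (multiplying prefixes like di-/tri- are ignored for ordering).
Putting it together: 5-chloro-2-fluoro-3-methylhexanoic acid.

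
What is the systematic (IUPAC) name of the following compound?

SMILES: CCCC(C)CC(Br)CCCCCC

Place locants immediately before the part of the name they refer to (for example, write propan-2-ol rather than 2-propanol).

The parent chain contains 12 carbons (dodecane).
The numbering direction is chosen so that the substituent locant set {4,6} is lower than {7,9} at the first point of difference.
This places a bromo group at C-6; a methyl group at C-4.
Substituent prefixes are cited in alphabetical order (multiplying prefixes like di-/tri- are ignored for ordering).
Putting it together: 6-bromo-4-methyldodecane.

6-bromo-4-methyldodecane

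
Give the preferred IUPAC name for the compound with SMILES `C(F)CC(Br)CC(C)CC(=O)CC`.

The longest carbon chain that includes the carbonyl has 9 carbons, so the parent hydride is nonane.
The highest-priority functional group is a ketone (C=O on an internal carbon), so the name ends in -one.
Number the chain so that numbering from this end puts the carbonyl group at C-3 rather than C-7.
This places the carbonyl at C-3; a bromo group at C-7; a fluoro group at C-9; a methyl group at C-5.
Prefixes are listed alphabetically: bromo, fluoro, methyl.
Putting it together: 7-bromo-9-fluoro-5-methylnonan-3-one.

7-bromo-9-fluoro-5-methylnonan-3-one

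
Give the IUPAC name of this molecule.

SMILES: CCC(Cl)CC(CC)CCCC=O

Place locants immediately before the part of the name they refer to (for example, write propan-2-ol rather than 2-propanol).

7-chloro-5-ethylnonanal

The longest chain bearing the –CHO group is 9 carbons long (nonane).
An aldehyde (terminal –CHO) is the principal characteristic group, giving the suffix -al.
Number the chain so that the aldehyde carbon is C-1 by definition.
That gives a chloro group at C-7; an ethyl group at C-5.
Prefixes are listed alphabetically: chloro, ethyl.
The name is 7-chloro-5-ethylnonanal.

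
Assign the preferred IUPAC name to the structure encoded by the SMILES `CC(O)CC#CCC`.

The longest chain bearing the –OH group and the multiple bond is 7 carbons long (heptane).
The highest-priority functional group is an alcohol (–OH), so the name ends in -ol.
A C≡C triple bond in the chain gives the infix -yne-.
Number the chain so that numbering from this end puts the hydroxyl group at C-2 rather than C-6.
That gives the hydroxyl at C-2; the triple bond between C-4 and C-5.
Assembling the pieces gives hept-4-yn-2-ol.

hept-4-yn-2-ol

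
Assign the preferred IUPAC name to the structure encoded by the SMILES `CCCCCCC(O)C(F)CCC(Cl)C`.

2-chloro-5-fluorododecan-6-ol

The longest carbon chain that includes the –OH group has 12 carbons, so the parent hydride is dodecane.
The highest-priority functional group is an alcohol (–OH), so the name ends in -ol.
The numbering direction is chosen so that numbering from this end puts the hydroxyl group at C-6 rather than C-7.
This places the hydroxyl at C-6; a chloro group at C-2; a fluoro group at C-5.
The substituents are ordered alphabetically, ignoring any di-/tri- multipliers.
The name is 2-chloro-5-fluorododecan-6-ol.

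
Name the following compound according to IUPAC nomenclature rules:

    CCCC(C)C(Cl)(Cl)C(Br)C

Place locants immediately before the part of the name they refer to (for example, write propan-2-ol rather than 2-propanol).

2-bromo-3,3-dichloro-4-methylheptane

The longest continuous carbon chain has 7 atoms, so the parent hydride is heptane.
Choose the numbering such that the substituent locant set {2,3,3,4} is lower than {4,5,5,6} at the first point of difference.
This places a bromo group at C-2; two chloro groups at C-3; a methyl group at C-4.
The substituents are ordered alphabetically, ignoring any di-/tri- multipliers.
Putting it together: 2-bromo-3,3-dichloro-4-methylheptane.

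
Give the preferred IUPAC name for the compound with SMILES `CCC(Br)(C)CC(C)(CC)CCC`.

3-bromo-5-ethyl-3,5-dimethyloctane

The longest carbon chain is 8 atoms: the parent is octane.
Choose the numbering such that the substituent locant set {3,3,5,5} is lower than {4,4,6,6} at the first point of difference.
That gives a bromo group at C-3; an ethyl group at C-5; methyl groups at C-3 and C-5.
The substituents are ordered alphabetically, ignoring any di-/tri- multipliers.
Putting it together: 3-bromo-5-ethyl-3,5-dimethyloctane.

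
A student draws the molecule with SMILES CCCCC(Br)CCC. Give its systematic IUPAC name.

The longest continuous carbon chain has 8 atoms, so the parent hydride is octane.
Number the chain so that the substituent locant set {4} is lower than {5} at the first point of difference.
That gives a bromo group at C-4.
Putting it together: 4-bromooctane.

4-bromooctane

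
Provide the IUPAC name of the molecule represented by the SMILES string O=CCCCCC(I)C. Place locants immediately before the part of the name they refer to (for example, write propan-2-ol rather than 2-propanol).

The longest chain bearing the –CHO group is 7 carbons long (heptane).
The highest-priority functional group is an aldehyde (terminal –CHO), so the name ends in -al.
Choose the numbering such that the aldehyde carbon is C-1 by definition.
That gives an iodo group at C-6.
Assembling the pieces gives 6-iodoheptanal.

6-iodoheptanal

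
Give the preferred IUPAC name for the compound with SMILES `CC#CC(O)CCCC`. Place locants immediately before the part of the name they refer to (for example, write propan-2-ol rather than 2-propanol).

oct-2-yn-4-ol

The longest carbon chain that includes the –OH group and the multiple bond has 8 carbons, so the parent hydride is octane.
The highest-priority functional group is an alcohol (–OH), so the name ends in -ol.
A C≡C triple bond in the chain gives the infix -yne-.
Choose the numbering such that numbering from this end puts the hydroxyl group at C-4 rather than C-5.
With this numbering: the hydroxyl at C-4; the triple bond between C-2 and C-3.
Putting it together: oct-2-yn-4-ol.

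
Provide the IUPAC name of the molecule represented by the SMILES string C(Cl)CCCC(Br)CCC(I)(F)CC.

5-bromo-1-chloro-8-fluoro-8-iododecane

The parent chain contains 10 carbons (decane).
Number the chain so that the substituent locant set {1,5,8,8} is lower than {3,3,6,10} at the first point of difference.
That gives a bromo group at C-5; a chloro group at C-1; a fluoro group at C-8; an iodo group at C-8.
Substituent prefixes are cited in alphabetical order (multiplying prefixes like di-/tri- are ignored for ordering).
Putting it together: 5-bromo-1-chloro-8-fluoro-8-iododecane.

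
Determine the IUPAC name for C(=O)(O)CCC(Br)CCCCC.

4-bromononanoic acid

The longest carbon chain that includes the –COOH group has 9 carbons, so the parent hydride is nonane.
A carboxylic acid (terminal –COOH) is the principal characteristic group, giving the suffix -oic acid.
Choose the numbering such that the carboxylic acid carbon is C-1 by definition.
This places a bromo group at C-4.
Assembling the pieces gives 4-bromononanoic acid.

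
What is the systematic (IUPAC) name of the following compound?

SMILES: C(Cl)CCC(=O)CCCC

1-chlorooctan-4-one

The longest chain bearing the carbonyl is 8 carbons long (octane).
A ketone (C=O on an internal carbon) is the principal characteristic group, giving the suffix -one.
The numbering direction is chosen so that numbering from this end puts the carbonyl group at C-4 rather than C-5.
With this numbering: the carbonyl at C-4; a chloro group at C-1.
Assembling the pieces gives 1-chlorooctan-4-one.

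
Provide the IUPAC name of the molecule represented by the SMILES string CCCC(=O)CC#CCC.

Counting along the main chain through the carbonyl and the multiple bond gives 9 carbons: the parent is nonane.
The principal characteristic group is a ketone (C=O on an internal carbon), named with the suffix -one.
There is one C≡C triple bond, indicated by the ending -yne.
Number the chain so that numbering from this end puts the carbonyl group at C-4 rather than C-6.
This places the carbonyl at C-4; the triple bond between C-6 and C-7.
The name is non-6-yn-4-one.

non-6-yn-4-one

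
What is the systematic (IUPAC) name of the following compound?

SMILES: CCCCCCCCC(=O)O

The longest chain bearing the –COOH group is 9 carbons long (nonane).
The highest-priority functional group is a carboxylic acid (terminal –COOH), so the name ends in -oic acid.
Number the chain so that the carboxylic acid carbon is C-1 by definition.
The name is nonanoic acid.

nonanoic acid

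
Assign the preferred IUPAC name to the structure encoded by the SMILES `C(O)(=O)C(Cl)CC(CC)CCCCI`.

2-chloro-4-ethyl-8-iodooctanoic acid

The longest chain bearing the –COOH group is 8 carbons long (octane).
A carboxylic acid (terminal –COOH) is the principal characteristic group, giving the suffix -oic acid.
Choose the numbering such that the carboxylic acid carbon is C-1 by definition.
With this numbering: a chloro group at C-2; an ethyl group at C-4; an iodo group at C-8.
Substituent prefixes are cited in alphabetical order (multiplying prefixes like di-/tri- are ignored for ordering).
Putting it together: 2-chloro-4-ethyl-8-iodooctanoic acid.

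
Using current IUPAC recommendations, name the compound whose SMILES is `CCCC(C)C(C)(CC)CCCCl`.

1-chloro-4-ethyl-4,5-dimethyloctane

The longest carbon chain is 8 atoms: the parent is octane.
The numbering direction is chosen so that the substituent locant set {1,4,4,5} is lower than {4,5,5,8} at the first point of difference.
That gives a chloro group at C-1; an ethyl group at C-4; methyl groups at C-4 and C-5.
Substituent prefixes are cited in alphabetical order (multiplying prefixes like di-/tri- are ignored for ordering).
The name is 1-chloro-4-ethyl-4,5-dimethyloctane.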